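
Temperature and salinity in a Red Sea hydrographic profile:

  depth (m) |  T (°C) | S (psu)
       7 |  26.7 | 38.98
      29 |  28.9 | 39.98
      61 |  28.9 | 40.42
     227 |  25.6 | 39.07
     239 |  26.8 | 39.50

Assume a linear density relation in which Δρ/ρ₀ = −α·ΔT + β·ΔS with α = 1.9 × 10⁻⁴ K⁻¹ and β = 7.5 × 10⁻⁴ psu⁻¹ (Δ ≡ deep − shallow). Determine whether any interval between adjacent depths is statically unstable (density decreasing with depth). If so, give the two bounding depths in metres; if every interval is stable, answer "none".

61–227 m

Evaluate Δρ/ρ₀ = −αΔT + βΔS across each adjacent pair:
  7–29 m: −αΔT+βΔS = −(1.9 × 10⁻⁴)(+2.2)+(7.5 × 10⁻⁴)(+1.00) = 3.3 × 10⁻⁴ → stable
  29–61 m: −αΔT+βΔS = −(1.9 × 10⁻⁴)(+0.0)+(7.5 × 10⁻⁴)(+0.44) = 3.3 × 10⁻⁴ → stable
  61–227 m: −αΔT+βΔS = −(1.9 × 10⁻⁴)(-3.3)+(7.5 × 10⁻⁴)(-1.35) = -3.9 × 10⁻⁴ → UNSTABLE
  227–239 m: −αΔT+βΔS = −(1.9 × 10⁻⁴)(+1.2)+(7.5 × 10⁻⁴)(+0.43) = 9.4 × 10⁻⁵ → stable
The 61–227 m interval has Δρ < 0: lighter water underlies denser water.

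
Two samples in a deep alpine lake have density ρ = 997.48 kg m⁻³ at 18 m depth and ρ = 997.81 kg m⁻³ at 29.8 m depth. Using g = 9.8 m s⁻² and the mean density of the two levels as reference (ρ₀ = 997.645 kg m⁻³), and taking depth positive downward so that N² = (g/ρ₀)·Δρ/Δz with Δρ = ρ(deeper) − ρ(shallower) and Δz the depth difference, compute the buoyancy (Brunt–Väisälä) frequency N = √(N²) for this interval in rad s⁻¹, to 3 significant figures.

Δρ = 997.81 − 997.48 = 0.33 kg m⁻³ over Δz = 29.8 − 18 = 11.8 m.
N² = (9.8/997.645) × (0.33/11.8) = 2.7471 × 10⁻⁴ s⁻².
N = √(2.7471 × 10⁻⁴) = 0.016574 rad s⁻¹ ≈ 0.0166 rad s⁻¹.

0.0166 rad s⁻¹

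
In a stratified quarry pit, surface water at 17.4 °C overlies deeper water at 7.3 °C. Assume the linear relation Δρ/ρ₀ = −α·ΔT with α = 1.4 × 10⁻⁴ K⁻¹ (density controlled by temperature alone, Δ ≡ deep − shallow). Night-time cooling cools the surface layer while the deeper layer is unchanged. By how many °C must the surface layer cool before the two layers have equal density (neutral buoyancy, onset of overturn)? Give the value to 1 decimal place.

With temperature the only control, equal density requires T_surf′ = T_deep.
T_surf′ = 7.3 °C.
Cooling required: 17.4 − 7.3 = 10.1 °C.

10.1 °C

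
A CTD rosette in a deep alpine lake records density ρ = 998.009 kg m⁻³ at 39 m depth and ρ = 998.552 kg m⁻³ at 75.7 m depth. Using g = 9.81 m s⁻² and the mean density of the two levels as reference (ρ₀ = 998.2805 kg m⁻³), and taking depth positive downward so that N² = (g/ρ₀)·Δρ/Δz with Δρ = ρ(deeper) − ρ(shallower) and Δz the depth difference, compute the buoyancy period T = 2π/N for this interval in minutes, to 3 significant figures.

8.68 min

Δρ = 998.552 − 998.009 = 0.543 kg m⁻³ over Δz = 75.7 − 39 = 36.7 m.
N² = (9.81/998.2805) × (0.543/36.7) = 1.4540 × 10⁻⁴ s⁻².
N = √(1.4540 × 10⁻⁴) = 0.012058 rad s⁻¹, so T = 2π/N = 521.08 s = 8.6847 min ≈ 8.68 min.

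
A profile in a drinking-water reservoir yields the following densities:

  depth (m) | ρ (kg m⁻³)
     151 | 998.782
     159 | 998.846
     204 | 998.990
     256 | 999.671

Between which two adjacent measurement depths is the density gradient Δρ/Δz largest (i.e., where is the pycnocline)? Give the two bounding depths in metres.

204–256 m

Compute the density gradient over each adjacent pair:
  151–159 m: Δρ/Δz = 0.064/8 = 8.0 × 10⁻³ kg m⁻⁴
  159–204 m: Δρ/Δz = 0.144/45 = 3.2 × 10⁻³ kg m⁻⁴
  204–256 m: Δρ/Δz = 0.681/52 = 0.013 kg m⁻⁴
The largest gradient is in the 204–256 m interval — the pycnocline.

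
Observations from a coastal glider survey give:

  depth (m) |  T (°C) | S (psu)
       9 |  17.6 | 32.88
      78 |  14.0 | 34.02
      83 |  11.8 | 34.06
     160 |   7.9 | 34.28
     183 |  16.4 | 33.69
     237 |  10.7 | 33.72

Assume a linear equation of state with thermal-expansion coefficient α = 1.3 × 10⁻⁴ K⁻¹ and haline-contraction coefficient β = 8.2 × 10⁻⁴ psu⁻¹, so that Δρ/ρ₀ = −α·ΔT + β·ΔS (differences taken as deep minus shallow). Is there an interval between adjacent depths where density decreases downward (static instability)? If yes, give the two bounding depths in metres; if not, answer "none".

Evaluate Δρ/ρ₀ = −αΔT + βΔS across each adjacent pair:
  9–78 m: −αΔT+βΔS = −(1.3 × 10⁻⁴)(-3.6)+(8.2 × 10⁻⁴)(+1.14) = 1.4 × 10⁻³ → stable
  78–83 m: −αΔT+βΔS = −(1.3 × 10⁻⁴)(-2.2)+(8.2 × 10⁻⁴)(+0.04) = 3.2 × 10⁻⁴ → stable
  83–160 m: −αΔT+βΔS = −(1.3 × 10⁻⁴)(-3.9)+(8.2 × 10⁻⁴)(+0.22) = 6.9 × 10⁻⁴ → stable
  160–183 m: −αΔT+βΔS = −(1.3 × 10⁻⁴)(+8.5)+(8.2 × 10⁻⁴)(-0.59) = -1.6 × 10⁻³ → UNSTABLE
  183–237 m: −αΔT+βΔS = −(1.3 × 10⁻⁴)(-5.7)+(8.2 × 10⁻⁴)(+0.03) = 7.7 × 10⁻⁴ → stable
The 160–183 m interval has Δρ < 0: lighter water underlies denser water.

160–183 m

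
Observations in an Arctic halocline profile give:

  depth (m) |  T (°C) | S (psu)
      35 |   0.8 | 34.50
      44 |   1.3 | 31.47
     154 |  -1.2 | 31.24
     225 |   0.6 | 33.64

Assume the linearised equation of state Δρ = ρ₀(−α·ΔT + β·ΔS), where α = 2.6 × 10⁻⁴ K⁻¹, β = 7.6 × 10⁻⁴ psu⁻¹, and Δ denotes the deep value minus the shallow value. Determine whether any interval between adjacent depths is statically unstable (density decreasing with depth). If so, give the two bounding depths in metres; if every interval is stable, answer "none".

35–44 m

Evaluate Δρ/ρ₀ = −αΔT + βΔS across each adjacent pair:
  35–44 m: −αΔT+βΔS = −(2.6 × 10⁻⁴)(+0.5)+(7.6 × 10⁻⁴)(-3.03) = -2.4 × 10⁻³ → UNSTABLE
  44–154 m: −αΔT+βΔS = −(2.6 × 10⁻⁴)(-2.5)+(7.6 × 10⁻⁴)(-0.23) = 4.8 × 10⁻⁴ → stable
  154–225 m: −αΔT+βΔS = −(2.6 × 10⁻⁴)(+1.8)+(7.6 × 10⁻⁴)(+2.40) = 1.4 × 10⁻³ → stable
The 35–44 m interval has Δρ < 0: lighter water underlies denser water.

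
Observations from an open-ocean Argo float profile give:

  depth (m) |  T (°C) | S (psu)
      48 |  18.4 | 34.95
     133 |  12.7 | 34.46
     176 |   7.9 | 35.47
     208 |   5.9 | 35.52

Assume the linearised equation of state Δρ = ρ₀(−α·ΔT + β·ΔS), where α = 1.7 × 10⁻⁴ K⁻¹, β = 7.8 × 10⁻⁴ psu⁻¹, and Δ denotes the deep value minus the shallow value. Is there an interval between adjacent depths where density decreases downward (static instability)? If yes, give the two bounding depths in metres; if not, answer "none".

none

Evaluate Δρ/ρ₀ = −αΔT + βΔS across each adjacent pair:
  48–133 m: −αΔT+βΔS = −(1.7 × 10⁻⁴)(-5.7)+(7.8 × 10⁻⁴)(-0.49) = 5.9 × 10⁻⁴ → stable
  133–176 m: −αΔT+βΔS = −(1.7 × 10⁻⁴)(-4.8)+(7.8 × 10⁻⁴)(+1.01) = 1.6 × 10⁻³ → stable
  176–208 m: −αΔT+βΔS = −(1.7 × 10⁻⁴)(-2.0)+(7.8 × 10⁻⁴)(+0.05) = 3.8 × 10⁻⁴ → stable
Every interval has Δρ > 0: the column is stably stratified throughout.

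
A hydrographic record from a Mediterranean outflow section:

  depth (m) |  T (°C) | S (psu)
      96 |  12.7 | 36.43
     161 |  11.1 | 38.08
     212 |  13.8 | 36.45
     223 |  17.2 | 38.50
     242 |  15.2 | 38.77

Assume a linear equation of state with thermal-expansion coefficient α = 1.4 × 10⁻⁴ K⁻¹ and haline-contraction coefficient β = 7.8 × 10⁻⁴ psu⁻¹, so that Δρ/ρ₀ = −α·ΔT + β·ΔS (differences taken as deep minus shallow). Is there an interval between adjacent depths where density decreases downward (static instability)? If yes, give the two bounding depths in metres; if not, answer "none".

161–212 m

Evaluate Δρ/ρ₀ = −αΔT + βΔS across each adjacent pair:
  96–161 m: −αΔT+βΔS = −(1.4 × 10⁻⁴)(-1.6)+(7.8 × 10⁻⁴)(+1.65) = 1.5 × 10⁻³ → stable
  161–212 m: −αΔT+βΔS = −(1.4 × 10⁻⁴)(+2.7)+(7.8 × 10⁻⁴)(-1.63) = -1.6 × 10⁻³ → UNSTABLE
  212–223 m: −αΔT+βΔS = −(1.4 × 10⁻⁴)(+3.4)+(7.8 × 10⁻⁴)(+2.05) = 1.1 × 10⁻³ → stable
  223–242 m: −αΔT+βΔS = −(1.4 × 10⁻⁴)(-2.0)+(7.8 × 10⁻⁴)(+0.27) = 4.9 × 10⁻⁴ → stable
The 161–212 m interval has Δρ < 0: lighter water underlies denser water.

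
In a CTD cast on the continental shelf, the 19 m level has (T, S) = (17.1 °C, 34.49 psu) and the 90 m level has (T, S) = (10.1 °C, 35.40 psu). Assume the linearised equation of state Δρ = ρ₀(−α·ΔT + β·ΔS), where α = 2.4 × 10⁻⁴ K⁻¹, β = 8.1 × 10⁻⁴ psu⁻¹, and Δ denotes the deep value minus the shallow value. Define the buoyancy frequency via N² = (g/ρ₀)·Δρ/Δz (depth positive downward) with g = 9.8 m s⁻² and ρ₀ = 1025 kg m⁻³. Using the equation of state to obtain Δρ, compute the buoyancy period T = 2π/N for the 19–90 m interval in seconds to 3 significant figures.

ΔT = -7.0 K, ΔS = +0.91 psu (deep − shallow).
Δρ/ρ₀ = −αΔT + βΔS = 1.68 × 10⁻³ + 7.371 × 10⁻⁴ = 2.4171 × 10⁻³, so Δρ ≈ 2.478 kg m⁻³.
N² = (g/ρ₀)·Δρ/Δz = g·(Δρ/ρ₀)/Δz = 9.8 × 2.4171 × 10⁻³ / 71 = 3.3363 × 10⁻⁴ s⁻².
N = √(3.3363 × 10⁻⁴) = 0.018266 rad s⁻¹ → T = 2π/N = 343.98 s ≈ 344 s.

344 s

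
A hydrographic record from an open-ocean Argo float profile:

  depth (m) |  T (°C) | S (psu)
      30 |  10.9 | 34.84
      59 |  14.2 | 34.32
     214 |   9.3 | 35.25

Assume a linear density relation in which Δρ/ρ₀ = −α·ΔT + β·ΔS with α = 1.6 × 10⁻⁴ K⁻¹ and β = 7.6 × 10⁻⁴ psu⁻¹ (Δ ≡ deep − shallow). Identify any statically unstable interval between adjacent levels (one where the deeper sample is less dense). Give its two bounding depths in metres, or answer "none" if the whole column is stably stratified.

30–59 m

Evaluate Δρ/ρ₀ = −αΔT + βΔS across each adjacent pair:
  30–59 m: −αΔT+βΔS = −(1.6 × 10⁻⁴)(+3.3)+(7.6 × 10⁻⁴)(-0.52) = -9.2 × 10⁻⁴ → UNSTABLE
  59–214 m: −αΔT+βΔS = −(1.6 × 10⁻⁴)(-4.9)+(7.6 × 10⁻⁴)(+0.93) = 1.5 × 10⁻³ → stable
The 30–59 m interval has Δρ < 0: lighter water underlies denser water.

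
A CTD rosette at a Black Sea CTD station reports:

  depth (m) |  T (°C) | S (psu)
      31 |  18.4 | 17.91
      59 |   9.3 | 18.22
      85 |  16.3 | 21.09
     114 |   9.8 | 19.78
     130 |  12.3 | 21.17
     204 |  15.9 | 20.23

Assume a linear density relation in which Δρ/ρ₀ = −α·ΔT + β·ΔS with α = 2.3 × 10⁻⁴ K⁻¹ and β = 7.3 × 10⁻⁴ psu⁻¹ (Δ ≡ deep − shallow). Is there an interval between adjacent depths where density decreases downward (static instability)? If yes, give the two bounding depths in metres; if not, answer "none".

130–204 m

Evaluate Δρ/ρ₀ = −αΔT + βΔS across each adjacent pair:
  31–59 m: −αΔT+βΔS = −(2.3 × 10⁻⁴)(-9.1)+(7.3 × 10⁻⁴)(+0.31) = 2.3 × 10⁻³ → stable
  59–85 m: −αΔT+βΔS = −(2.3 × 10⁻⁴)(+7.0)+(7.3 × 10⁻⁴)(+2.87) = 4.9 × 10⁻⁴ → stable
  85–114 m: −αΔT+βΔS = −(2.3 × 10⁻⁴)(-6.5)+(7.3 × 10⁻⁴)(-1.31) = 5.4 × 10⁻⁴ → stable
  114–130 m: −αΔT+βΔS = −(2.3 × 10⁻⁴)(+2.5)+(7.3 × 10⁻⁴)(+1.39) = 4.4 × 10⁻⁴ → stable
  130–204 m: −αΔT+βΔS = −(2.3 × 10⁻⁴)(+3.6)+(7.3 × 10⁻⁴)(-0.94) = -1.5 × 10⁻³ → UNSTABLE
The 130–204 m interval has Δρ < 0: lighter water underlies denser water.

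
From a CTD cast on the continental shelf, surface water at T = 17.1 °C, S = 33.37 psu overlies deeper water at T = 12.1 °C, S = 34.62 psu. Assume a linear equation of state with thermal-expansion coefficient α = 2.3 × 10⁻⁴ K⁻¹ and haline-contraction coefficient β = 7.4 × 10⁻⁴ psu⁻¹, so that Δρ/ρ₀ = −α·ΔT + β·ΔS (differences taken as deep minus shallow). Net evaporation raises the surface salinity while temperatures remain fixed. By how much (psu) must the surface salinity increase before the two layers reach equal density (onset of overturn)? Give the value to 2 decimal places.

2.80 psu

Neutral buoyancy requires −α(T_deep − T_surf) + β(S_deep − S_surf′) = 0.
S_surf′ = S_deep − (α/β)·ΔT = 34.62 − (2.3 × 10⁻⁴/7.4 × 10⁻⁴)·(-5.0) = 36.1741 psu.
Increase required: 36.1741 − 33.37 = 2.8041 psu.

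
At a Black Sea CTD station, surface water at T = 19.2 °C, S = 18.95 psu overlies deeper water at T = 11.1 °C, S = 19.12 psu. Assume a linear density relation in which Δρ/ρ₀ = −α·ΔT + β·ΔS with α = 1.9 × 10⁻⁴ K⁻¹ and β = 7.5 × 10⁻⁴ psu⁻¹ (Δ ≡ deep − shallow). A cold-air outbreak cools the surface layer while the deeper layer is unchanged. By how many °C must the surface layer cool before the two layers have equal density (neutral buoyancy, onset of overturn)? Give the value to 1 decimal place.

Neutral buoyancy requires Δρ = 0, i.e. −α(T_deep − T_surf′) + β(S_deep − S_surf) = 0.
T_surf′ = T_deep − (β/α)·ΔS = 11.1 − (7.5 × 10⁻⁴/1.9 × 10⁻⁴)·(+0.17) = 10.429 °C.
Cooling required: 19.2 − (10.429) = 8.771 °C.

8.8 °C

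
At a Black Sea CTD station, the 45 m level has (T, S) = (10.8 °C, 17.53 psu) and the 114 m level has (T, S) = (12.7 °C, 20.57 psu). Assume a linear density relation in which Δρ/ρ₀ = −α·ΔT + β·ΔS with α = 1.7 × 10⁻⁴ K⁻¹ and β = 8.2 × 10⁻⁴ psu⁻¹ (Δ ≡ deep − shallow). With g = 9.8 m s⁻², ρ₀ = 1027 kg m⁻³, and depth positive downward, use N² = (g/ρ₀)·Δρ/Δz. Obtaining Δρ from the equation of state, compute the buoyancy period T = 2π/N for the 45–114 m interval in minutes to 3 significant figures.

ΔT = +1.9 K, ΔS = +3.04 psu (deep − shallow).
Δρ/ρ₀ = −αΔT + βΔS = -3.23 × 10⁻⁴ + 2.4928 × 10⁻³ = 2.1698 × 10⁻³, so Δρ ≈ 2.228 kg m⁻³.
N² = (g/ρ₀)·Δρ/Δz = g·(Δρ/ρ₀)/Δz = 9.8 × 2.1698 × 10⁻³ / 69 = 3.0817 × 10⁻⁴ s⁻².
N = √(3.0817 × 10⁻⁴) = 0.017555 rad s⁻¹ → T = 2π/N = 357.91 s = 5.9652 min ≈ 5.97 min.

5.97 min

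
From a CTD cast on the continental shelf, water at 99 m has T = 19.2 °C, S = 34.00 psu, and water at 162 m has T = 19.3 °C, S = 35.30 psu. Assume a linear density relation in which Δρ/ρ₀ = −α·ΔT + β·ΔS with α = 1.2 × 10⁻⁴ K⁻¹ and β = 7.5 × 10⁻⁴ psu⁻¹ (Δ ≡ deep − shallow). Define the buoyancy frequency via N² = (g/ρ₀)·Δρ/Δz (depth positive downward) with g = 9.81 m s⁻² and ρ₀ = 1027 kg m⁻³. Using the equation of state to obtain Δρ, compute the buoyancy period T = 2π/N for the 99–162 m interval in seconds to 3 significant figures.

513 s

ΔT = +0.1 K, ΔS = +1.30 psu (deep − shallow).
Δρ/ρ₀ = −αΔT + βΔS = -1.20 × 10⁻⁵ + 9.75 × 10⁻⁴ = 9.63 × 10⁻⁴, so Δρ ≈ 0.9890 kg m⁻³.
N² = (g/ρ₀)·Δρ/Δz = g·(Δρ/ρ₀)/Δz = 9.81 × 9.63 × 10⁻⁴ / 63 = 1.4995 × 10⁻⁴ s⁻².
N = √(1.4995 × 10⁻⁴) = 0.012245 rad s⁻¹ → T = 2π/N = 513.12 s ≈ 513 s.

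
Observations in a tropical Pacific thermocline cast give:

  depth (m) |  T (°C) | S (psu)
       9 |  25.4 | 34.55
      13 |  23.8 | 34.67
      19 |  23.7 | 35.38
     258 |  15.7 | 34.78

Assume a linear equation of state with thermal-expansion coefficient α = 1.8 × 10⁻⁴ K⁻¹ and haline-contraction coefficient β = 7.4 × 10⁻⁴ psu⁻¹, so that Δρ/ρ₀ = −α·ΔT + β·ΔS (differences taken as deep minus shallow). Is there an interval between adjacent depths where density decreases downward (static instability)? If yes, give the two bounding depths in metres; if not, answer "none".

Evaluate Δρ/ρ₀ = −αΔT + βΔS across each adjacent pair:
  9–13 m: −αΔT+βΔS = −(1.8 × 10⁻⁴)(-1.6)+(7.4 × 10⁻⁴)(+0.12) = 3.8 × 10⁻⁴ → stable
  13–19 m: −αΔT+βΔS = −(1.8 × 10⁻⁴)(-0.1)+(7.4 × 10⁻⁴)(+0.71) = 5.4 × 10⁻⁴ → stable
  19–258 m: −αΔT+βΔS = −(1.8 × 10⁻⁴)(-8.0)+(7.4 × 10⁻⁴)(-0.60) = 1.0 × 10⁻³ → stable
Every interval has Δρ > 0: the column is stably stratified throughout.

none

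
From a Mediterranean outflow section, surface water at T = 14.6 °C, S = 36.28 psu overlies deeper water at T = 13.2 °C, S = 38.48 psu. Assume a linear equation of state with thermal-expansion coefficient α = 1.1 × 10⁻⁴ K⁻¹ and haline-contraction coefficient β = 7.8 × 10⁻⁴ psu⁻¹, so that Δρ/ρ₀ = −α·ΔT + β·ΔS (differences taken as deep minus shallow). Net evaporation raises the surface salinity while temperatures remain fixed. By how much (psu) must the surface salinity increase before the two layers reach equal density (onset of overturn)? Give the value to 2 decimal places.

2.40 psu

Neutral buoyancy requires −α(T_deep − T_surf) + β(S_deep − S_surf′) = 0.
S_surf′ = S_deep − (α/β)·ΔT = 38.48 − (1.1 × 10⁻⁴/7.8 × 10⁻⁴)·(-1.4) = 38.6774 psu.
Increase required: 38.6774 − 36.28 = 2.3974 psu.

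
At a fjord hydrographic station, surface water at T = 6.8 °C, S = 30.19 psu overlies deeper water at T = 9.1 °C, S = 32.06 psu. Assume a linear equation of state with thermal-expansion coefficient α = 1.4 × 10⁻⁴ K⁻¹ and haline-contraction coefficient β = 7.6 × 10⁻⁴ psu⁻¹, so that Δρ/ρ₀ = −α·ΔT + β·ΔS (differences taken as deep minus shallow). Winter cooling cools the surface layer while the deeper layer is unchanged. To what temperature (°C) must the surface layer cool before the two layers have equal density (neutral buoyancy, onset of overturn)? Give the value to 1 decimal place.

Neutral buoyancy requires Δρ = 0, i.e. −α(T_deep − T_surf′) + β(S_deep − S_surf) = 0.
T_surf′ = T_deep − (β/α)·ΔS = 9.1 − (7.6 × 10⁻⁴/1.4 × 10⁻⁴)·(+1.87) = -1.051 °C.
Cooling required: 6.8 − (-1.051) = 7.851 °C.

-1.1 °C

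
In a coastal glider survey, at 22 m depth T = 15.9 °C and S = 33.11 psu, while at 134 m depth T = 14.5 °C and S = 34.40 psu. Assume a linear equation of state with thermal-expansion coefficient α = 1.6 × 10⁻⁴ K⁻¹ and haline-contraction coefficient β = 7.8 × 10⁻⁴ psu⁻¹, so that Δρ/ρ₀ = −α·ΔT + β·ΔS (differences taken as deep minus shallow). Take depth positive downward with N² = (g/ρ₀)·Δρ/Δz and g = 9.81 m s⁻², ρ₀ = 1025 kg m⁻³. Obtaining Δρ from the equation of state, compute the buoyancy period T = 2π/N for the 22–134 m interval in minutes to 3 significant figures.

ΔT = -1.4 K, ΔS = +1.29 psu (deep − shallow).
Δρ/ρ₀ = −αΔT + βΔS = 2.24 × 10⁻⁴ + 1.0062 × 10⁻³ = 1.2302 × 10⁻³, so Δρ ≈ 1.261 kg m⁻³.
N² = (g/ρ₀)·Δρ/Δz = g·(Δρ/ρ₀)/Δz = 9.81 × 1.2302 × 10⁻³ / 112 = 1.0775 × 10⁻⁴ s⁻².
N = √(1.0775 × 10⁻⁴) = 0.010380 rad s⁻¹ → T = 2π/N = 605.32 s = 10.089 min ≈ 10.1 min.

10.1 min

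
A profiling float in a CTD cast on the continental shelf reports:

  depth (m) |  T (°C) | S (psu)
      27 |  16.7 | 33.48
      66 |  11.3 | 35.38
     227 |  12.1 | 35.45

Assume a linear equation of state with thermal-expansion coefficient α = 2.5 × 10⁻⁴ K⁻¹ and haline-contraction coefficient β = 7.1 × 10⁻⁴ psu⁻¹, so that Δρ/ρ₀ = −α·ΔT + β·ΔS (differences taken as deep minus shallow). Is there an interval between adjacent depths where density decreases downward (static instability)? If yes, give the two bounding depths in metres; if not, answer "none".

Evaluate Δρ/ρ₀ = −αΔT + βΔS across each adjacent pair:
  27–66 m: −αΔT+βΔS = −(2.5 × 10⁻⁴)(-5.4)+(7.1 × 10⁻⁴)(+1.90) = 2.7 × 10⁻³ → stable
  66–227 m: −αΔT+βΔS = −(2.5 × 10⁻⁴)(+0.8)+(7.1 × 10⁻⁴)(+0.07) = -1.5 × 10⁻⁴ → UNSTABLE
The 66–227 m interval has Δρ < 0: lighter water underlies denser water.

66–227 m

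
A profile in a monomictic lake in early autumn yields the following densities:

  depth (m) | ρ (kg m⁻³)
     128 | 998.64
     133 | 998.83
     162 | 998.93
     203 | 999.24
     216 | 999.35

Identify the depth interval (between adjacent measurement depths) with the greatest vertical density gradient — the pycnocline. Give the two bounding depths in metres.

128–133 m

Compute the density gradient over each adjacent pair:
  128–133 m: Δρ/Δz = 0.19/5 = 0.038 kg m⁻⁴
  133–162 m: Δρ/Δz = 0.10/29 = 3.4 × 10⁻³ kg m⁻⁴
  162–203 m: Δρ/Δz = 0.31/41 = 7.6 × 10⁻³ kg m⁻⁴
  203–216 m: Δρ/Δz = 0.11/13 = 8.5 × 10⁻³ kg m⁻⁴
The largest gradient is in the 128–133 m interval — the pycnocline.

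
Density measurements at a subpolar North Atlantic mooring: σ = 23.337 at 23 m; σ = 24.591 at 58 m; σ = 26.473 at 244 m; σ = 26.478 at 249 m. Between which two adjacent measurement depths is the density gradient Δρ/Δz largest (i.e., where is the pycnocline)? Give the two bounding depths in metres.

Compute the density gradient over each adjacent pair:
  23–58 m: Δρ/Δz = 1.254/35 = 0.036 kg m⁻⁴
  58–244 m: Δρ/Δz = 1.882/186 = 0.010 kg m⁻⁴
  244–249 m: Δρ/Δz = 0.005/5 = 1.0 × 10⁻³ kg m⁻⁴
The largest gradient is in the 23–58 m interval — the pycnocline.

23–58 m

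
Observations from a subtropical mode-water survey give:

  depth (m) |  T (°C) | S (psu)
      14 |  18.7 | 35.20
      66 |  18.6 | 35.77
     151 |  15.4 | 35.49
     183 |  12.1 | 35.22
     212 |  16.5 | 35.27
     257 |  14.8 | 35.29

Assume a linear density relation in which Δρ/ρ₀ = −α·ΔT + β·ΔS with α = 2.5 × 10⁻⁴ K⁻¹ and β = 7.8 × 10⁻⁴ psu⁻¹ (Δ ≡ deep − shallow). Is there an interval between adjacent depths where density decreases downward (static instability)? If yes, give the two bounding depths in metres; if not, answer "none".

183–212 m

Evaluate Δρ/ρ₀ = −αΔT + βΔS across each adjacent pair:
  14–66 m: −αΔT+βΔS = −(2.5 × 10⁻⁴)(-0.1)+(7.8 × 10⁻⁴)(+0.57) = 4.7 × 10⁻⁴ → stable
  66–151 m: −αΔT+βΔS = −(2.5 × 10⁻⁴)(-3.2)+(7.8 × 10⁻⁴)(-0.28) = 5.8 × 10⁻⁴ → stable
  151–183 m: −αΔT+βΔS = −(2.5 × 10⁻⁴)(-3.3)+(7.8 × 10⁻⁴)(-0.27) = 6.1 × 10⁻⁴ → stable
  183–212 m: −αΔT+βΔS = −(2.5 × 10⁻⁴)(+4.4)+(7.8 × 10⁻⁴)(+0.05) = -1.1 × 10⁻³ → UNSTABLE
  212–257 m: −αΔT+βΔS = −(2.5 × 10⁻⁴)(-1.7)+(7.8 × 10⁻⁴)(+0.02) = 4.4 × 10⁻⁴ → stable
The 183–212 m interval has Δρ < 0: lighter water underlies denser water.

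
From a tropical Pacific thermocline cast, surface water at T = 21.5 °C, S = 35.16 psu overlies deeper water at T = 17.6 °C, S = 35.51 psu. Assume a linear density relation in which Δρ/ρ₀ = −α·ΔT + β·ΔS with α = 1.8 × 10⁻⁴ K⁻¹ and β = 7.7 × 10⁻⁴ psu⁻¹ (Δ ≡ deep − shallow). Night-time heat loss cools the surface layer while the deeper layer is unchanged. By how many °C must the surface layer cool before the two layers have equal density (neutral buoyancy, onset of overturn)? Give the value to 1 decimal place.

5.4 °C

Neutral buoyancy requires Δρ = 0, i.e. −α(T_deep − T_surf′) + β(S_deep − S_surf) = 0.
T_surf′ = T_deep − (β/α)·ΔS = 17.6 − (7.7 × 10⁻⁴/1.8 × 10⁻⁴)·(+0.35) = 16.103 °C.
Cooling required: 21.5 − (16.103) = 5.397 °C.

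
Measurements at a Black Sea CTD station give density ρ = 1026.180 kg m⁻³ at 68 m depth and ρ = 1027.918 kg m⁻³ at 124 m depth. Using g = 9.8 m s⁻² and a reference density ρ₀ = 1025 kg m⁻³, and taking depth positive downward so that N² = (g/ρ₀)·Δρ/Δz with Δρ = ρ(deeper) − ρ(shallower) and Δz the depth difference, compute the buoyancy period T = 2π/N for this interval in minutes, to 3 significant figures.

Δρ = 1027.918 − 1026.180 = 1.738 kg m⁻³ over Δz = 124 − 68 = 56 m.
N² = (9.8/1025) × (1.738/56) = 2.9673 × 10⁻⁴ s⁻².
N = √(2.9673 × 10⁻⁴) = 0.017226 rad s⁻¹, so T = 2π/N = 364.75 s = 6.0792 min ≈ 6.08 min.

6.08 min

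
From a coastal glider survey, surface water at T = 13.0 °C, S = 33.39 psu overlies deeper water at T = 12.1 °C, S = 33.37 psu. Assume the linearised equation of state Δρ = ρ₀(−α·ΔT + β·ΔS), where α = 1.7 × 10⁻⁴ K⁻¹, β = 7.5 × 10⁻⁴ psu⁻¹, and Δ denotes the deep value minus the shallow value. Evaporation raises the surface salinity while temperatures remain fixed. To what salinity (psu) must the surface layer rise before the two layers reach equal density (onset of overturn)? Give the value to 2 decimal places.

Neutral buoyancy requires −α(T_deep − T_surf) + β(S_deep − S_surf′) = 0.
S_surf′ = S_deep − (α/β)·ΔT = 33.37 − (1.7 × 10⁻⁴/7.5 × 10⁻⁴)·(-0.9) = 33.5740 psu.
Increase required: 33.5740 − 33.39 = 0.1840 psu.

33.57 psu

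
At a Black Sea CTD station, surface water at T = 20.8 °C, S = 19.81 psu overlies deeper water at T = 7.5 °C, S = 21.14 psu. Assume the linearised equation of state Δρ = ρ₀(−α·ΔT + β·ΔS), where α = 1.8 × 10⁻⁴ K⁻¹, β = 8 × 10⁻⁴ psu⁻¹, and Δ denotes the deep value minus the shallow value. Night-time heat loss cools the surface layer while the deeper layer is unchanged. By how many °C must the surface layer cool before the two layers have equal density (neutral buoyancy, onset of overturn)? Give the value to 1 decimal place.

19.2 °C

Neutral buoyancy requires Δρ = 0, i.e. −α(T_deep − T_surf′) + β(S_deep − S_surf) = 0.
T_surf′ = T_deep − (β/α)·ΔS = 7.5 − (8 × 10⁻⁴/1.8 × 10⁻⁴)·(+1.33) = 1.589 °C.
Cooling required: 20.8 − (1.589) = 19.211 °C.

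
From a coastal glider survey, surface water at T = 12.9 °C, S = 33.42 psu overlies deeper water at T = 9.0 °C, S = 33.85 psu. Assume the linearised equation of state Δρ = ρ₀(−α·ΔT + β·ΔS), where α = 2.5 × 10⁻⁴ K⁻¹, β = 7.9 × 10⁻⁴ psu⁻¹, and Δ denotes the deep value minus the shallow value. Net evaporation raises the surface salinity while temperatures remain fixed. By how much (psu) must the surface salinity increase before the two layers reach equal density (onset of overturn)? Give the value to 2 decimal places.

1.66 psu

Neutral buoyancy requires −α(T_deep − T_surf) + β(S_deep − S_surf′) = 0.
S_surf′ = S_deep − (α/β)·ΔT = 33.85 − (2.5 × 10⁻⁴/7.9 × 10⁻⁴)·(-3.9) = 35.0842 psu.
Increase required: 35.0842 − 33.42 = 1.6642 psu.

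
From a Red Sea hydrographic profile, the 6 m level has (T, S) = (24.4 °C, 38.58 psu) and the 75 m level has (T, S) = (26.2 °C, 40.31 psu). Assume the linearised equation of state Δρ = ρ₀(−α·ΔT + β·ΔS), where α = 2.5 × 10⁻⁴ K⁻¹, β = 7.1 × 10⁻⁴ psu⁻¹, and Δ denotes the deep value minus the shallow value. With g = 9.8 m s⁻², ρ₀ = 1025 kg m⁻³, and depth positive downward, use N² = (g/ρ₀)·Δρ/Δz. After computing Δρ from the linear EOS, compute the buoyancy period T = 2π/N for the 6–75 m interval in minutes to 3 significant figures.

ΔT = +1.8 K, ΔS = +1.73 psu (deep − shallow).
Δρ/ρ₀ = −αΔT + βΔS = -4.50 × 10⁻⁴ + 1.2283 × 10⁻³ = 7.783 × 10⁻⁴, so Δρ ≈ 0.7978 kg m⁻³.
N² = (g/ρ₀)·Δρ/Δz = g·(Δρ/ρ₀)/Δz = 9.8 × 7.783 × 10⁻⁴ / 69 = 1.1054 × 10⁻⁴ s⁻².
N = √(1.1054 × 10⁻⁴) = 0.010514 rad s⁻¹ → T = 2π/N = 597.60 s = 9.9600 min ≈ 9.96 min.

9.96 min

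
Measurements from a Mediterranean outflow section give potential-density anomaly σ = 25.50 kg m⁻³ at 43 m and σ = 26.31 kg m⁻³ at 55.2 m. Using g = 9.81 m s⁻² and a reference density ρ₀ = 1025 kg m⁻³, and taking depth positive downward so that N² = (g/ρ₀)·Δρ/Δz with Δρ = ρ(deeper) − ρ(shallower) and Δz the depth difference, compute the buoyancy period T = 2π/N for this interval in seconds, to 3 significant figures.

249 s

Δρ = 1026.31 − 1025.50 = 0.81 kg m⁻³ over Δz = 55.2 − 43 = 12.2 m.
N² = (9.81/1025) × (0.81/12.2) = 6.3543 × 10⁻⁴ s⁻².
N = √(6.3543 × 10⁻⁴) = 0.025208 rad s⁻¹, so T = 2π/N = 249.25 s ≈ 249 s.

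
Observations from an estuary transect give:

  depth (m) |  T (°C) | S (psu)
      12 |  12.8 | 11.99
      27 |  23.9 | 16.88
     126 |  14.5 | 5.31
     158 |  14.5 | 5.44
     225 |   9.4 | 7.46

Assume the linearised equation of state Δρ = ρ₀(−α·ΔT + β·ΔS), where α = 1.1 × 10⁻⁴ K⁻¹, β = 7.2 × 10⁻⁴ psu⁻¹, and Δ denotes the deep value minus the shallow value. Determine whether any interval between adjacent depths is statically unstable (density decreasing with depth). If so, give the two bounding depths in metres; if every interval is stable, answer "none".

27–126 m

Evaluate Δρ/ρ₀ = −αΔT + βΔS across each adjacent pair:
  12–27 m: −αΔT+βΔS = −(1.1 × 10⁻⁴)(+11.1)+(7.2 × 10⁻⁴)(+4.89) = 2.3 × 10⁻³ → stable
  27–126 m: −αΔT+βΔS = −(1.1 × 10⁻⁴)(-9.4)+(7.2 × 10⁻⁴)(-11.57) = -7.3 × 10⁻³ → UNSTABLE
  126–158 m: −αΔT+βΔS = −(1.1 × 10⁻⁴)(+0.0)+(7.2 × 10⁻⁴)(+0.13) = 9.4 × 10⁻⁵ → stable
  158–225 m: −αΔT+βΔS = −(1.1 × 10⁻⁴)(-5.1)+(7.2 × 10⁻⁴)(+2.02) = 2.0 × 10⁻³ → stable
The 27–126 m interval has Δρ < 0: lighter water underlies denser water.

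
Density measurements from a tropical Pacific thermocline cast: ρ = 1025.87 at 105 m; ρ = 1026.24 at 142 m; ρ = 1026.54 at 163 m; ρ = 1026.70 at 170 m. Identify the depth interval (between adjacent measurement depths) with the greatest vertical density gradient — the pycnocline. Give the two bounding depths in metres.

Compute the density gradient over each adjacent pair:
  105–142 m: Δρ/Δz = 0.37/37 = 0.010 kg m⁻⁴
  142–163 m: Δρ/Δz = 0.30/21 = 0.014 kg m⁻⁴
  163–170 m: Δρ/Δz = 0.16/7 = 0.023 kg m⁻⁴
The largest gradient is in the 163–170 m interval — the pycnocline.

163–170 m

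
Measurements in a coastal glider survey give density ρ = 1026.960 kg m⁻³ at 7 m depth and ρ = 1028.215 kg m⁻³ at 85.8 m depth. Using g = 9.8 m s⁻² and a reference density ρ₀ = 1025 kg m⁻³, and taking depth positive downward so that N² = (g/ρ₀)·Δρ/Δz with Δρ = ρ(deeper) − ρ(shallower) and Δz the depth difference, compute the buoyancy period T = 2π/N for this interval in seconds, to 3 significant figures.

Δρ = 1028.215 − 1026.960 = 1.255 kg m⁻³ over Δz = 85.8 − 7 = 78.8 m.
N² = (9.8/1025) × (1.255/78.8) = 1.5227 × 10⁻⁴ s⁻².
N = √(1.5227 × 10⁻⁴) = 0.012340 rad s⁻¹, so T = 2π/N = 509.17 s ≈ 509 s.

509 s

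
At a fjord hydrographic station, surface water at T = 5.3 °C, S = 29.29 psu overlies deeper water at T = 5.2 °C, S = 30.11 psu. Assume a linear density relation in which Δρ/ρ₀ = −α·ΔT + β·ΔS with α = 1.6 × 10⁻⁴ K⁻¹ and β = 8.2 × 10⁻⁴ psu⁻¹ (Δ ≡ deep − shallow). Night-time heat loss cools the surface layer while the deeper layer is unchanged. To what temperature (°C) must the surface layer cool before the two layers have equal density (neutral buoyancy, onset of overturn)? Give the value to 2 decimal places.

1.00 °C

Neutral buoyancy requires Δρ = 0, i.e. −α(T_deep − T_surf′) + β(S_deep − S_surf) = 0.
T_surf′ = T_deep − (β/α)·ΔS = 5.2 − (8.2 × 10⁻⁴/1.6 × 10⁻⁴)·(+0.82) = 0.9975 °C.
Cooling required: 5.3 − (0.9975) = 4.3025 °C.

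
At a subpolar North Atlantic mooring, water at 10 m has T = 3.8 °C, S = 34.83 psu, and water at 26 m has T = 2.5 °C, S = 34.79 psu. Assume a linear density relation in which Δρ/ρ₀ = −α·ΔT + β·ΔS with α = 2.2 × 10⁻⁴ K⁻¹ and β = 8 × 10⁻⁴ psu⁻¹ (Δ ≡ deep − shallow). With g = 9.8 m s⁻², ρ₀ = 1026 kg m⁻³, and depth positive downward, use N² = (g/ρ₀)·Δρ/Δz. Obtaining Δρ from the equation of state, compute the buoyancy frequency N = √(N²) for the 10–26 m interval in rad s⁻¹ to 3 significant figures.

0.0125 rad s⁻¹

ΔT = -1.3 K, ΔS = -0.04 psu (deep − shallow).
Δρ/ρ₀ = −αΔT + βΔS = 2.86 × 10⁻⁴ − 3.20 × 10⁻⁵ = 2.54 × 10⁻⁴, so Δρ ≈ 0.2606 kg m⁻³.
N² = (g/ρ₀)·Δρ/Δz = g·(Δρ/ρ₀)/Δz = 9.8 × 2.54 × 10⁻⁴ / 16 = 1.5558 × 10⁻⁴ s⁻².
N = √(1.5558 × 10⁻⁴) = 0.012473 rad s⁻¹ ≈ 0.0125 rad s⁻¹.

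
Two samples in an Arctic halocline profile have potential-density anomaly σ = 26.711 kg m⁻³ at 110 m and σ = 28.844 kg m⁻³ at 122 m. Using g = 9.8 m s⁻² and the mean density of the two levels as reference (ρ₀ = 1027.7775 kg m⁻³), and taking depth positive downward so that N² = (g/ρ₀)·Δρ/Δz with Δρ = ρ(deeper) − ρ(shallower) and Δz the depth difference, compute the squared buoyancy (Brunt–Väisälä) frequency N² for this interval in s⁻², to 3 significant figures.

Δρ = 1028.844 − 1026.711 = 2.133 kg m⁻³ over Δz = 122 − 110 = 12 m.
N² = (9.8/1027.7775) × (2.133/12) = 1.6949 × 10⁻³ s⁻² ≈ 1.69 × 10⁻³ s⁻².

1.69 × 10⁻³ s⁻²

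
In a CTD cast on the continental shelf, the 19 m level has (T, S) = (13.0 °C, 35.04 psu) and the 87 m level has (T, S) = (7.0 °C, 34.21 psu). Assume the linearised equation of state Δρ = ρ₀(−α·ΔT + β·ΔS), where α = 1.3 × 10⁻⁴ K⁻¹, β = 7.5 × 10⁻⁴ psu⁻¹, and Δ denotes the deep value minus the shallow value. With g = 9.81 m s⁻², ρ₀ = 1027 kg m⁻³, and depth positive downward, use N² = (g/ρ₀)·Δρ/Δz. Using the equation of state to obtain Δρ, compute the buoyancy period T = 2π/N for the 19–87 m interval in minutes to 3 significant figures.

ΔT = -6.0 K, ΔS = -0.83 psu (deep − shallow).
Δρ/ρ₀ = −αΔT + βΔS = 7.80 × 10⁻⁴ − 6.225 × 10⁻⁴ = 1.575 × 10⁻⁴, so Δρ ≈ 0.1618 kg m⁻³.
N² = (g/ρ₀)·Δρ/Δz = g·(Δρ/ρ₀)/Δz = 9.81 × 1.575 × 10⁻⁴ / 68 = 2.2722 × 10⁻⁵ s⁻².
N = √(2.2722 × 10⁻⁵) = 4.7668 × 10⁻³ rad s⁻¹ → T = 2π/N = 1.3181 × 10³ s = 21.968 min ≈ 22.0 min.

22.0 min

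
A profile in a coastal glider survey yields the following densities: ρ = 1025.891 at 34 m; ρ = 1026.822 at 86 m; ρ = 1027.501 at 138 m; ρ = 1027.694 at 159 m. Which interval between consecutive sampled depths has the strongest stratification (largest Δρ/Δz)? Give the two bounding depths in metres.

Compute the density gradient over each adjacent pair:
  34–86 m: Δρ/Δz = 0.931/52 = 0.018 kg m⁻⁴
  86–138 m: Δρ/Δz = 0.679/52 = 0.013 kg m⁻⁴
  138–159 m: Δρ/Δz = 0.193/21 = 9.2 × 10⁻³ kg m⁻⁴
The largest gradient is in the 34–86 m interval — the pycnocline.

34–86 m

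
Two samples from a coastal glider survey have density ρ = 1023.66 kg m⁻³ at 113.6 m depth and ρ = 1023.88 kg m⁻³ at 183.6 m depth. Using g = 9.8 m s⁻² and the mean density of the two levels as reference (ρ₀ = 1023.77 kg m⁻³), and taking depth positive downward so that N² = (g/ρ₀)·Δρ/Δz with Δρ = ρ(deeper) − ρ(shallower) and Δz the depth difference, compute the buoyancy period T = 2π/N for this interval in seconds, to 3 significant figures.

1.15 × 10³ s

Δρ = 1023.88 − 1023.66 = 0.22 kg m⁻³ over Δz = 183.6 − 113.6 = 70 m.
N² = (9.8/1023.77) × (0.22/70) = 3.0085 × 10⁻⁵ s⁻².
N = √(3.0085 × 10⁻⁵) = 5.4850 × 10⁻³ rad s⁻¹, so T = 2π/N = 1.1455 × 10³ s ≈ 1.15 × 10³ s.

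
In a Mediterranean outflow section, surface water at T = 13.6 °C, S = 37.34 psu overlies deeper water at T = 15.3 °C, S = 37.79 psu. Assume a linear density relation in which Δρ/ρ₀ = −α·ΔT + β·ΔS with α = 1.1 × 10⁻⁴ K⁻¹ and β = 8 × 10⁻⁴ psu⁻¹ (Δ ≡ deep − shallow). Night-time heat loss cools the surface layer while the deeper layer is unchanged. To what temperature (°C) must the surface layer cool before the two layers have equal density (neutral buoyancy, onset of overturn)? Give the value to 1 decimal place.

12.0 °C

Neutral buoyancy requires Δρ = 0, i.e. −α(T_deep − T_surf′) + β(S_deep − S_surf) = 0.
T_surf′ = T_deep − (β/α)·ΔS = 15.3 − (8 × 10⁻⁴/1.1 × 10⁻⁴)·(+0.45) = 12.027 °C.
Cooling required: 13.6 − (12.027) = 1.573 °C.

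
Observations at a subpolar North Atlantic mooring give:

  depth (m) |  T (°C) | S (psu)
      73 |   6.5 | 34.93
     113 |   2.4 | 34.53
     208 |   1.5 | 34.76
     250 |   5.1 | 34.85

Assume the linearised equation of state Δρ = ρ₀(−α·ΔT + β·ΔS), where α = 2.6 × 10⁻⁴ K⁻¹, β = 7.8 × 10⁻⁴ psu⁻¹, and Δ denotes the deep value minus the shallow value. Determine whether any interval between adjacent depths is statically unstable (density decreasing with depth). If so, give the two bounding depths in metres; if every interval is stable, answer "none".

Evaluate Δρ/ρ₀ = −αΔT + βΔS across each adjacent pair:
  73–113 m: −αΔT+βΔS = −(2.6 × 10⁻⁴)(-4.1)+(7.8 × 10⁻⁴)(-0.40) = 7.5 × 10⁻⁴ → stable
  113–208 m: −αΔT+βΔS = −(2.6 × 10⁻⁴)(-0.9)+(7.8 × 10⁻⁴)(+0.23) = 4.1 × 10⁻⁴ → stable
  208–250 m: −αΔT+βΔS = −(2.6 × 10⁻⁴)(+3.6)+(7.8 × 10⁻⁴)(+0.09) = -8.7 × 10⁻⁴ → UNSTABLE
The 208–250 m interval has Δρ < 0: lighter water underlies denser water.

208–250 m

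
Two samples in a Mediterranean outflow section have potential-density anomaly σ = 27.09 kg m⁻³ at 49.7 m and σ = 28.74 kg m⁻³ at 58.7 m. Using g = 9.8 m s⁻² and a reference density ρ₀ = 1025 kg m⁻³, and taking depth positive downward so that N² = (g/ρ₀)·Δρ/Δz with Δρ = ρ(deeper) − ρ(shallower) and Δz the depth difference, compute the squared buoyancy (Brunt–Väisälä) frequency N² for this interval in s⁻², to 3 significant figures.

Δρ = 1028.74 − 1027.09 = 1.65 kg m⁻³ over Δz = 58.7 − 49.7 = 9 m.
N² = (9.8/1025) × (1.65/9) = 1.7528 × 10⁻³ s⁻² ≈ 1.75 × 10⁻³ s⁻².

1.75 × 10⁻³ s⁻²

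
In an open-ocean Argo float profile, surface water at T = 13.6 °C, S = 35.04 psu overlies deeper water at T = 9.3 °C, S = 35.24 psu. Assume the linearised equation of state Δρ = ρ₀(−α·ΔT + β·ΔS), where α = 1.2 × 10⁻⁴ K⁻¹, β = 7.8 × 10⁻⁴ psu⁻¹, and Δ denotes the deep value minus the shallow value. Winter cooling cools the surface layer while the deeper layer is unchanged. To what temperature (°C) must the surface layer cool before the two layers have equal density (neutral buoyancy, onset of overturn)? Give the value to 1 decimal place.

Neutral buoyancy requires Δρ = 0, i.e. −α(T_deep − T_surf′) + β(S_deep − S_surf) = 0.
T_surf′ = T_deep − (β/α)·ΔS = 9.3 − (7.8 × 10⁻⁴/1.2 × 10⁻⁴)·(+0.20) = 8.000 °C.
Cooling required: 13.6 − (8.000) = 5.600 °C.

8.0 °C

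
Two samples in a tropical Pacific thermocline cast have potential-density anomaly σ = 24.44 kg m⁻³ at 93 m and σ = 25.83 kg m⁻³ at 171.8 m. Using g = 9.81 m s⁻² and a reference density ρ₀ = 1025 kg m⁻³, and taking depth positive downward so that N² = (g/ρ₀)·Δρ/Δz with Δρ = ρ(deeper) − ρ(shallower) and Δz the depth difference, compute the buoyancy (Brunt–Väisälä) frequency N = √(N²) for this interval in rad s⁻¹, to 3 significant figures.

0.0130 rad s⁻¹

Δρ = 1025.83 − 1024.44 = 1.39 kg m⁻³ over Δz = 171.8 − 93 = 78.8 m.
N² = (9.81/1025) × (1.39/78.8) = 1.6882 × 10⁻⁴ s⁻².
N = √(1.6882 × 10⁻⁴) = 0.012993 rad s⁻¹ ≈ 0.0130 rad s⁻¹.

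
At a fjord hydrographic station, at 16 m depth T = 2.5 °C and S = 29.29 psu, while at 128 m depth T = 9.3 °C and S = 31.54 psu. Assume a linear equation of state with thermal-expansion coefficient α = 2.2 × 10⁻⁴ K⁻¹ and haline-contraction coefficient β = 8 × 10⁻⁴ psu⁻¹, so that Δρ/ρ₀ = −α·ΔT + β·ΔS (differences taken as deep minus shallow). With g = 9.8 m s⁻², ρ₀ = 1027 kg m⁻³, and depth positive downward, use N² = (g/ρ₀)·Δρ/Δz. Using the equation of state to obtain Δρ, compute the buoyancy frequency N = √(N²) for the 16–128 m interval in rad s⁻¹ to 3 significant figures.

5.16 × 10⁻³ rad s⁻¹

ΔT = +6.8 K, ΔS = +2.25 psu (deep − shallow).
Δρ/ρ₀ = −αΔT + βΔS = -1.496 × 10⁻³ + 1.80 × 10⁻³ = 3.04 × 10⁻⁴, so Δρ ≈ 0.3122 kg m⁻³.
N² = (g/ρ₀)·Δρ/Δz = g·(Δρ/ρ₀)/Δz = 9.8 × 3.04 × 10⁻⁴ / 112 = 2.6600 × 10⁻⁵ s⁻².
N = √(2.6600 × 10⁻⁵) = 5.1575 × 10⁻³ rad s⁻¹ ≈ 5.16 × 10⁻³ rad s⁻¹.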